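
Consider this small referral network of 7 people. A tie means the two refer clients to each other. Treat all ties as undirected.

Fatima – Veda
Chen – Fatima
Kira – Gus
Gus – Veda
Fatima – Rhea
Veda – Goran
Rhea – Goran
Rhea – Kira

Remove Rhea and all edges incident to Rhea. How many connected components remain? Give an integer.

1

Rhea's neighbors (Fatima, Goran, and Kira) remain reachable from one another through other ties, so the rest of the network stays in one piece.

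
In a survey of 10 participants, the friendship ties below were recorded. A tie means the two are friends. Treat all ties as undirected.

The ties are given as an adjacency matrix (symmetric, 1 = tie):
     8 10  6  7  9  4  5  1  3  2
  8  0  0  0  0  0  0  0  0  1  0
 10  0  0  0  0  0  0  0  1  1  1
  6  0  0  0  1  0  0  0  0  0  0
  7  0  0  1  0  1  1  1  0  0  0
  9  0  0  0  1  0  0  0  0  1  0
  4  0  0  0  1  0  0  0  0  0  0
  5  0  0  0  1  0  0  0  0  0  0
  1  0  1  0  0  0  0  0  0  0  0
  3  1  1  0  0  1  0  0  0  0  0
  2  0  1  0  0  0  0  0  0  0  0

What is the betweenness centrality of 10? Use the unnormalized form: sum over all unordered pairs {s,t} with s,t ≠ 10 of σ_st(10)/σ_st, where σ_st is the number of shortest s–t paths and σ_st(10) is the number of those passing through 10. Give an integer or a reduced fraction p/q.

15

Pairs whose geodesics pass through 10 — 8–1: 1; 8–2: 1; 6–1: 1; 6–2: 1; 7–1: 1; 7–2: 1; 9–1: 1; 9–2: 1; 4–1: 1; 4–2: 1; 5–1: 1; 5–2: 1; 1–3: 1; 1–2: 1 … (+1 more pairs).
All other pairs contribute 0.
Summing the contributions gives betweenness(10) = 15.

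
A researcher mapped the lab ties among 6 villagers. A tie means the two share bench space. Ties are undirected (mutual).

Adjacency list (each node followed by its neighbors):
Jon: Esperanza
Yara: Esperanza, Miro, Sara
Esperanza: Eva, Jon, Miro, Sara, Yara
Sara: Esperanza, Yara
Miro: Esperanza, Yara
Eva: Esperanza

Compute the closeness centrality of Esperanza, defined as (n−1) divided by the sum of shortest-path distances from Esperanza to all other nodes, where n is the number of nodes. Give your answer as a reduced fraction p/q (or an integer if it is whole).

1

Distances from Esperanza: Eva:1, Jon:1, Miro:1, Sara:1, Yara:1. Sum = 5.
n = 6, so closeness = 5/5 = 1.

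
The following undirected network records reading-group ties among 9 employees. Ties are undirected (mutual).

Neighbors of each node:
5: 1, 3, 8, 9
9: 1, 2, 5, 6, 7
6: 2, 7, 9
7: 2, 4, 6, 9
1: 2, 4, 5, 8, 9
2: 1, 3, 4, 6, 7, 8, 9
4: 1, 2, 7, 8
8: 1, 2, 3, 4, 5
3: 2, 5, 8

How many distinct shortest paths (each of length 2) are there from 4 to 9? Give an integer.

3

The shortest distance is 2. The length-2 paths are: 4–7–9; 4–2–9; 4–1–9.
That gives 3 distinct shortest paths.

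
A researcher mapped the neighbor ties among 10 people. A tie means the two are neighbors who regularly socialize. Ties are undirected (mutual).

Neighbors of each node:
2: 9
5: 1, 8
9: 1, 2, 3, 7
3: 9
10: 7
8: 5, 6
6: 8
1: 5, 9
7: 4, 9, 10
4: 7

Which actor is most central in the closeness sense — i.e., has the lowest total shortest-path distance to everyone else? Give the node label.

Farness (sum of distances to all others) for each node — 1:19, 2:25, 3:25, 4:29, 5:23, 6:37, 7:21, 8:29, 9:17, 10:29.
The smallest farness is 17, for 9, so 9 has the highest closeness.

9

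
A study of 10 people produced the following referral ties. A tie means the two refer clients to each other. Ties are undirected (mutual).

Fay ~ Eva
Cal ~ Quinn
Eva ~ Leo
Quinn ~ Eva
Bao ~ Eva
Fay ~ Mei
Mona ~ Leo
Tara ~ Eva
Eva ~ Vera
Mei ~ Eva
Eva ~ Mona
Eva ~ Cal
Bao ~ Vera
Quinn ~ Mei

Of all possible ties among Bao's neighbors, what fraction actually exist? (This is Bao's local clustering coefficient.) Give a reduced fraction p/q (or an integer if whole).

Bao's neighbors: Eva and Vera (k = 2).
Possible neighbor pairs: C(2,2) = 1. Edges among them: Eva–Vera → e = 1.
Clustering(Bao) = 1/1.

1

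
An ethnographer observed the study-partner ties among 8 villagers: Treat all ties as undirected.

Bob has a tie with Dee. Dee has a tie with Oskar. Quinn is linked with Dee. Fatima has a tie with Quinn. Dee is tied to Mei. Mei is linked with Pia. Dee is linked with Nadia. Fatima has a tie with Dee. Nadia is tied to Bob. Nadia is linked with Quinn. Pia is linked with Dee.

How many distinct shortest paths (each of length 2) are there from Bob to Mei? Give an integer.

1

The shortest distance is 2, and the only length-2 path is Bob–Dee–Mei. So there is exactly 1 shortest path.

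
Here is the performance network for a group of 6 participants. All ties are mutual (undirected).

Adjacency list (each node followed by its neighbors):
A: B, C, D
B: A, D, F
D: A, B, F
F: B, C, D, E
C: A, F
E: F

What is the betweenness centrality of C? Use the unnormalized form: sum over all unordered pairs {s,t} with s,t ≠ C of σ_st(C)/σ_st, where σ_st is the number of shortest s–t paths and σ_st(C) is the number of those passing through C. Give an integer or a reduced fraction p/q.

Pairs whose geodesics pass through C — A–E: 1/3; A–F: 1/3.
All other pairs contribute 0.
Summing the contributions gives betweenness(C) = 2/3.

2/3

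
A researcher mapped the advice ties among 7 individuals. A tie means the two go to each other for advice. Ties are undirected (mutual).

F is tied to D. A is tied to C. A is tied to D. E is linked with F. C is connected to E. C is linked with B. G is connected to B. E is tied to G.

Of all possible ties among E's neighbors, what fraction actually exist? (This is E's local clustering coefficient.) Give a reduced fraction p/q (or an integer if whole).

E's neighbors: C, F, and G (k = 3).
Possible neighbor pairs: C(3,2) = 3. Edges among them: none → e = 0.
Clustering(E) = 0/3 = 0.

0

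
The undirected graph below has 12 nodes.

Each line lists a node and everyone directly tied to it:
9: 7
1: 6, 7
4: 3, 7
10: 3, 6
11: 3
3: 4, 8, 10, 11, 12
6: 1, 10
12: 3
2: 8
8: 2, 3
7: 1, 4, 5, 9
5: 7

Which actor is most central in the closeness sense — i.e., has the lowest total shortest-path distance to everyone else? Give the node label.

3

Farness (sum of distances to all others) for each node — 1:30, 2:38, 3:20, 4:22, 5:34, 6:28, 7:24, 8:28, 9:34, 10:26, 11:30, 12:30.
The smallest farness is 20, for 3, so 3 has the highest closeness.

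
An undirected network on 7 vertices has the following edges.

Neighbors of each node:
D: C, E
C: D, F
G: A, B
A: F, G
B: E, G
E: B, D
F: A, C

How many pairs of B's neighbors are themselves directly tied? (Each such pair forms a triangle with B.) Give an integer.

B's neighbors are E and G, but none of them are tied to each other, so no triangle contains B.

0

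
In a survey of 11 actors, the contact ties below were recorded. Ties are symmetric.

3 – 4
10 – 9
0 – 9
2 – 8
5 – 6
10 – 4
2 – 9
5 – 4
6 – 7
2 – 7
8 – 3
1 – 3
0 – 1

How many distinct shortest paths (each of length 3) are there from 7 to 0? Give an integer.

1

The shortest distance is 3, and the only length-3 path is 7–2–9–0. So there is exactly 1 shortest path.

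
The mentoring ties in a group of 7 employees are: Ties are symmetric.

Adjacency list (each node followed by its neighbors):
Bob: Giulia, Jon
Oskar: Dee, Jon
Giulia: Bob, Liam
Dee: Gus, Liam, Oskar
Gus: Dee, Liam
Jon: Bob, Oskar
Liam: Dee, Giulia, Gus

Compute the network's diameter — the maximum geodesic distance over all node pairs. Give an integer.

Eccentricity of each node (its greatest distance to any other): Bob:3, Dee:3, Giulia:3, Gus:3, Jon:3, Liam:3, Oskar:3.
The maximum eccentricity is 3, realized for instance by the pair Liam–Jon via Liam – Giulia – Bob – Jon. So the diameter is 3.

3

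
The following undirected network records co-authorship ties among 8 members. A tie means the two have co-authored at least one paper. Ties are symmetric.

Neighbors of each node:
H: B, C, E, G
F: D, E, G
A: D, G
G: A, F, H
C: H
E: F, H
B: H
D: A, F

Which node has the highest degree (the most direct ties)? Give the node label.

Degrees — A:2, B:1, C:1, D:2, E:2, F:3, G:3, H:4.
The maximum is 4, attained only by H.

H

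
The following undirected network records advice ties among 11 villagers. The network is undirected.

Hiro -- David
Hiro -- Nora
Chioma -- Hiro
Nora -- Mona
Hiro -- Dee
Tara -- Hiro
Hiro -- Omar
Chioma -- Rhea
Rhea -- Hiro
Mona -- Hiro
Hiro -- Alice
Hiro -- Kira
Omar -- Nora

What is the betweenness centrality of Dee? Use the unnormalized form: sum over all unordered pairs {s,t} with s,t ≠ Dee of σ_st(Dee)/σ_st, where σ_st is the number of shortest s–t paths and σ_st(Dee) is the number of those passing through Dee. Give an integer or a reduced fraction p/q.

No shortest path between any pair of other nodes passes through Dee.
Summing the contributions gives betweenness(Dee) = 0.

0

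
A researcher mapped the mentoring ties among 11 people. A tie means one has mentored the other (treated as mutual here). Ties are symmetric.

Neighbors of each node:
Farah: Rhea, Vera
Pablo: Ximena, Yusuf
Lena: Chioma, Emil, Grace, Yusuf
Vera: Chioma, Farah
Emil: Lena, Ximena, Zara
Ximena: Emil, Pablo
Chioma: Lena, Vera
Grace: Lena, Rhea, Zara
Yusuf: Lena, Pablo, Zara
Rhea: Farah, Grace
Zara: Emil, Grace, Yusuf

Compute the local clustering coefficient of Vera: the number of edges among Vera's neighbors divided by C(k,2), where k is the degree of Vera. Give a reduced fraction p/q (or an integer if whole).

Vera's neighbors: Chioma and Farah (k = 2).
Possible neighbor pairs: C(2,2) = 1. Edges among them: none → e = 0.
Clustering(Vera) = 0/1.

0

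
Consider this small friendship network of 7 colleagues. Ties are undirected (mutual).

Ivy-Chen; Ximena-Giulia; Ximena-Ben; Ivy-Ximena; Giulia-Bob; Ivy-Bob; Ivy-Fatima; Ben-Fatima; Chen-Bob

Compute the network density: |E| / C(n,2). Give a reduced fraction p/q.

There are 9 edges and 7 nodes, so the maximum possible is C(7,2) = 21.
Density = 9/21 = 3/7.

3/7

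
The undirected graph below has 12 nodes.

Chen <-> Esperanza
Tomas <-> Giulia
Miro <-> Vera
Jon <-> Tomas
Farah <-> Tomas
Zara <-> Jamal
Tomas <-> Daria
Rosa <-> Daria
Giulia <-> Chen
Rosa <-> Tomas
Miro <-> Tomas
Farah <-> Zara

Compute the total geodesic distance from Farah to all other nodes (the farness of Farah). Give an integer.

24

Distances from Farah: Chen:3, Daria:2, Esperanza:4, Giulia:2, Jamal:2, Jon:2, Miro:2, Rosa:2, Tomas:1, Vera:3, Zara:1.
Sum = 3 + 2 + 4 + 2 + 2 + 2 + 2 + 2 + 1 + 3 + 1 = 24.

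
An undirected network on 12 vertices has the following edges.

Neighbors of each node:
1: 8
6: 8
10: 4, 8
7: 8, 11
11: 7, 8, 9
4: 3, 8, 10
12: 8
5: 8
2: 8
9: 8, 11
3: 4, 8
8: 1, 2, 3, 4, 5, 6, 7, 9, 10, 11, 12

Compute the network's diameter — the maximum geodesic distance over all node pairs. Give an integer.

Eccentricity of each node (its greatest distance to any other): 1:2, 2:2, 3:2, 4:2, 5:2, 6:2, 7:2, 8:1, 9:2, 10:2, 11:2, 12:2.
The maximum eccentricity is 2, realized for instance by the pair 7–9 via 7 – 8 – 9. So the diameter is 2.

2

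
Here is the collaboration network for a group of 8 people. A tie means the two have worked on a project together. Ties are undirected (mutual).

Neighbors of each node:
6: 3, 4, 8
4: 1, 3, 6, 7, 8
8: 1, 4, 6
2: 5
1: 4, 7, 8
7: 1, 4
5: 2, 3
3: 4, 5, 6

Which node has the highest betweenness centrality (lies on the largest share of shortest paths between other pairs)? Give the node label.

3

Unnormalized betweenness of each node: 1:1/2, 2:0, 3:10, 4:19/2, 5:6, 6:3/2, 7:0, 8:1/2.
3 has the largest value, 10, making it the main broker — the node through which the most shortest paths run.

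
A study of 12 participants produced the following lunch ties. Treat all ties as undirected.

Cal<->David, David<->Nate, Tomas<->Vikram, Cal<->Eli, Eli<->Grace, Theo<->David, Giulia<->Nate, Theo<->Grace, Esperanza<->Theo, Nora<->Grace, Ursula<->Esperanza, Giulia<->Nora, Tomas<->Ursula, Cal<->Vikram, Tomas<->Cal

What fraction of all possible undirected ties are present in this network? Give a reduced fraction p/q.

There are 15 edges and 12 nodes, so the maximum possible is C(12,2) = 66.
Density = 15/66 = 5/22.

5/22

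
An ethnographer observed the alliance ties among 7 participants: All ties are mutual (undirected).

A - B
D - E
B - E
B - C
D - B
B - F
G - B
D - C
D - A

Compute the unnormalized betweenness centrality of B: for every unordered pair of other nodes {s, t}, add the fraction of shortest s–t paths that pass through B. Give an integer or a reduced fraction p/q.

Pairs whose geodesics pass through B — D–F: 1; D–G: 1; F–G: 1; F–E: 1; F–C: 1; F–A: 1; G–E: 1; G–C: 1; G–A: 1; E–C: 1/2; E–A: 1/2; C–A: 1/2.
All other pairs contribute 0.
Summing the contributions gives betweenness(B) = 21/2.

21/2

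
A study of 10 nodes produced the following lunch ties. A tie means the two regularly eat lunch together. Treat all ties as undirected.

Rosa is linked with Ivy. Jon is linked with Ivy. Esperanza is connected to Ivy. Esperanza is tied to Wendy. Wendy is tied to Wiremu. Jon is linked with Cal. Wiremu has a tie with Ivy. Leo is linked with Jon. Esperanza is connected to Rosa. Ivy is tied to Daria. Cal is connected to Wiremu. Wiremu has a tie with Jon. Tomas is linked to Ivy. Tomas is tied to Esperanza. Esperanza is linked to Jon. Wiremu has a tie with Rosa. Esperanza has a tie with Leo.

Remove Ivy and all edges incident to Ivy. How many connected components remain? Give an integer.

2

Without Ivy, the remaining ties split the others into: {Cal, Esperanza, Jon, Leo, Rosa, Tomas, Wendy, Wiremu}; {Daria}.
That's 2 separate components.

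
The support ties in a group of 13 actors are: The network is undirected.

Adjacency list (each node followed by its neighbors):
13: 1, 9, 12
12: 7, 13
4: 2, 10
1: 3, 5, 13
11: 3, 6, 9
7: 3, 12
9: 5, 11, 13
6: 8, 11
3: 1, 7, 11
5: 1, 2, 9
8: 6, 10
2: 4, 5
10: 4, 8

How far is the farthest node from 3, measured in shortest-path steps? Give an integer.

4

Distances from 3: 1:1, 2:3, 4:4, 5:2, 6:2, 7:1, 8:3, 9:2, 10:4, 11:1, 12:2, 13:2.
The largest is 4 (to 10 and 4), so the eccentricity of 3 is 4.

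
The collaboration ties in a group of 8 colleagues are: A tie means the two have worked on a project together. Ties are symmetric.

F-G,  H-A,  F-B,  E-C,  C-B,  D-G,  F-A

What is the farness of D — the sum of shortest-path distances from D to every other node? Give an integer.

Distances from D: A:3, B:3, C:4, E:5, F:2, G:1, H:4.
Sum = 3 + 3 + 4 + 5 + 2 + 1 + 4 = 22.

22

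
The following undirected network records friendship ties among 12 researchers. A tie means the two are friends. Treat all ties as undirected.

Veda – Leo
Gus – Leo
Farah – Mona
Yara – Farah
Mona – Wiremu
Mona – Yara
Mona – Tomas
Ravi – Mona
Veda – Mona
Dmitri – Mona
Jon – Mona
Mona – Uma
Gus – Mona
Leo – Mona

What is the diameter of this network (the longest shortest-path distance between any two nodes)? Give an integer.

Eccentricity of each node (its greatest distance to any other): Dmitri:2, Farah:2, Gus:2, Jon:2, Leo:2, Mona:1, Ravi:2, Tomas:2, Uma:2, Veda:2, Wiremu:2, Yara:2.
The maximum eccentricity is 2, realized for instance by the pair Leo–Ravi via Leo – Mona – Ravi. So the diameter is 2.

2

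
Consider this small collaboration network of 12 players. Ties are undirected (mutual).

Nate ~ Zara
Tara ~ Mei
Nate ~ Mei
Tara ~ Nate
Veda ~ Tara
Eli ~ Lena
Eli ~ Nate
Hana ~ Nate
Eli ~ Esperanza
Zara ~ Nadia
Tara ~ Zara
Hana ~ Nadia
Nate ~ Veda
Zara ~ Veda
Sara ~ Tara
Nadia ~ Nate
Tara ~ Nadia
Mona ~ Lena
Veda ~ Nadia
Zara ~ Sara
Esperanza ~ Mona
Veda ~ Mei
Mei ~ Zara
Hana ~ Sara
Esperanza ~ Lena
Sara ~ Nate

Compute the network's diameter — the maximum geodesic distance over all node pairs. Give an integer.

Eccentricity of each node (its greatest distance to any other): Eli:2, Esperanza:3, Hana:4, Lena:3, Mei:4, Mona:4, Nadia:4, Nate:3, Sara:4, Tara:4, Veda:4, Zara:4.
The maximum eccentricity is 4, realized for instance by the pair Zara–Mona via Zara – Nate – Eli – Esperanza – Mona. So the diameter is 4.

4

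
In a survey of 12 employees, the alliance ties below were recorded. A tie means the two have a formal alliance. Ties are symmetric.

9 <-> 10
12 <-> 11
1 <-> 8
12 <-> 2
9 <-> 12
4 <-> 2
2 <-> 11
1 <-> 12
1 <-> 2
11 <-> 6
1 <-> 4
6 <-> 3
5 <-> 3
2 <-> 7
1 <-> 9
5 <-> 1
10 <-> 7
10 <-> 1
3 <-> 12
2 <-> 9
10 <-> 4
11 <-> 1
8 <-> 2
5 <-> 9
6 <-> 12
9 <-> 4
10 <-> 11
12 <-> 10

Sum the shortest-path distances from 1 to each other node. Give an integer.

Distances from 1: 2:1, 3:2, 4:1, 5:1, 6:2, 7:2, 8:1, 9:1, 10:1, 11:1, 12:1.
Sum = 1 + 2 + 1 + 1 + 2 + 2 + 1 + 1 + 1 + 1 + 1 = 14.

14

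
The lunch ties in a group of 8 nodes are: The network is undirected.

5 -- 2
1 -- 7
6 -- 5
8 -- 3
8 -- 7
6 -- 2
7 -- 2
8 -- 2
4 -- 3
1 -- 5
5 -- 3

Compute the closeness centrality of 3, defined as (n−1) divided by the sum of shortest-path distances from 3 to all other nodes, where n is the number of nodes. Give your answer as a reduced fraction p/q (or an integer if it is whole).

7/11

Distances from 3: 1:2, 2:2, 4:1, 5:1, 6:2, 7:2, 8:1. Sum = 11.
n = 8, so closeness = 7/11.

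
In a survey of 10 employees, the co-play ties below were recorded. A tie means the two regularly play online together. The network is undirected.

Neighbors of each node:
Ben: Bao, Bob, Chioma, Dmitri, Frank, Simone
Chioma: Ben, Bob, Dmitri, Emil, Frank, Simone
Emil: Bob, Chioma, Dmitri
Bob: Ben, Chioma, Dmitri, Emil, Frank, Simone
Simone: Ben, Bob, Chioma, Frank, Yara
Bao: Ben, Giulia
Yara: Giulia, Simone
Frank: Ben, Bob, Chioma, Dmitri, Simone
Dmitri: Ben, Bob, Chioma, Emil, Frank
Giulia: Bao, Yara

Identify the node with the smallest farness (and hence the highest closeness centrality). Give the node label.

Ben

Farness (sum of distances to all others) for each node — Bao:17, Ben:12, Bob:13, Chioma:13, Dmitri:15, Emil:19, Frank:14, Giulia:22, Simone:13, Yara:18.
The smallest farness is 12, for Ben, so Ben has the highest closeness.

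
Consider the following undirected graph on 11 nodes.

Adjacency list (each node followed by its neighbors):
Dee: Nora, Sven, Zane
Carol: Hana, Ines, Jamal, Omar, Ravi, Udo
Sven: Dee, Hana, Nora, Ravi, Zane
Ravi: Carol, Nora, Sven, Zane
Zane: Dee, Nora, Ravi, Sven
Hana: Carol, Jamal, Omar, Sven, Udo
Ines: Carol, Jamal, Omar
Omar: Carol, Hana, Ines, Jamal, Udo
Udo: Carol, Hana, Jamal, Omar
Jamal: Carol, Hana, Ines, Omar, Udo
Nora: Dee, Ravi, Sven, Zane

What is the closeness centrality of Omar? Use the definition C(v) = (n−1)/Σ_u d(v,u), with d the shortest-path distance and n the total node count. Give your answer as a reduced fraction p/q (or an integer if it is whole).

5/9

Distances from Omar: Carol:1, Dee:3, Hana:1, Ines:1, Jamal:1, Nora:3, Ravi:2, Sven:2, Udo:1, Zane:3. Sum = 18.
n = 11, so closeness = 10/18 = 5/9.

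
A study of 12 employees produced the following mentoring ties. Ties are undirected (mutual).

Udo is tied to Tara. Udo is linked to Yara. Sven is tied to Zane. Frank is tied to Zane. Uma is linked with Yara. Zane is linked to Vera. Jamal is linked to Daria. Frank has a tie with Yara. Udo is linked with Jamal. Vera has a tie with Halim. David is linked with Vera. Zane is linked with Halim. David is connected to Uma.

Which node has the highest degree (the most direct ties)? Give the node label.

Zane

Degrees — Daria:1, David:2, Frank:2, Halim:2, Jamal:2, Sven:1, Tara:1, Udo:3, Uma:2, Vera:3, Yara:3, Zane:4.
The maximum is 4, attained only by Zane.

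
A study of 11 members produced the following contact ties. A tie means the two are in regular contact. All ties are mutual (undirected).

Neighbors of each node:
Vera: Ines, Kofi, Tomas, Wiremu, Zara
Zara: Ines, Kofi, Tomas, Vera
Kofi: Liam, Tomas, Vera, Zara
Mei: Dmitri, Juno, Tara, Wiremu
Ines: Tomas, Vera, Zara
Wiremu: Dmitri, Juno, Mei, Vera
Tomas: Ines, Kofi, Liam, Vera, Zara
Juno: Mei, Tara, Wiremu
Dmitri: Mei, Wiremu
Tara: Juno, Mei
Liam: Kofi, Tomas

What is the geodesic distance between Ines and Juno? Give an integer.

One shortest route is Ines – Vera – Wiremu – Juno, which uses 3 edges, and at distance 2 from Ines we only reach {Kofi, Liam, Wiremu}, which does not include Juno. So d(Ines,Juno) = 3.

3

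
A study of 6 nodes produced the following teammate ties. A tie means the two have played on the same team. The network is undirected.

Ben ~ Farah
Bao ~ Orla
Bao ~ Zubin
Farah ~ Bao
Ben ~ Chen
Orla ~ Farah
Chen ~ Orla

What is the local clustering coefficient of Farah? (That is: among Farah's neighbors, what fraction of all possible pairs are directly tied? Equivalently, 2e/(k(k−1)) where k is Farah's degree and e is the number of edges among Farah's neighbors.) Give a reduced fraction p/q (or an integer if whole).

Farah's neighbors: Bao, Ben, and Orla (k = 3).
Possible neighbor pairs: C(3,2) = 3. Edges among them: Bao–Orla → e = 1.
Clustering(Farah) = 1/3.

1/3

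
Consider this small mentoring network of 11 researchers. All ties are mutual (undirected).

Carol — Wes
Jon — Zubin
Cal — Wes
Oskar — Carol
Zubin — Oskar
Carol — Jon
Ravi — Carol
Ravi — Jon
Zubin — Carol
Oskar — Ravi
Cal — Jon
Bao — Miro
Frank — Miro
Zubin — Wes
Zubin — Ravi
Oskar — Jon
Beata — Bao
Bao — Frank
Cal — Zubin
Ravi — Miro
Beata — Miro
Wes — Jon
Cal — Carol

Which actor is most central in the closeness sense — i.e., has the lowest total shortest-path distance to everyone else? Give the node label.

Ravi

Farness (sum of distances to all others) for each node — Bao:25, Beata:26, Cal:23, Carol:17, Frank:26, Jon:17, Miro:18, Oskar:19, Ravi:15, Wes:23, Zubin:17.
The smallest farness is 15, for Ravi, so Ravi has the highest closeness.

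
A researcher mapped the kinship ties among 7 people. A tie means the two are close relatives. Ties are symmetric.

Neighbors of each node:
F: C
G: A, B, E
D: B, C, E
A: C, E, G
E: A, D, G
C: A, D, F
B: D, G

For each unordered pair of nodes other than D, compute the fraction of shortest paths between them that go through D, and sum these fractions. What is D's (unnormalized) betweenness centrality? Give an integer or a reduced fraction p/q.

7/2

Pairs whose geodesics pass through D — C–E: 1/2; C–B: 1; F–E: 1/2; F–B: 1; E–B: 1/2.
All other pairs contribute 0.
Summing the contributions gives betweenness(D) = 7/2.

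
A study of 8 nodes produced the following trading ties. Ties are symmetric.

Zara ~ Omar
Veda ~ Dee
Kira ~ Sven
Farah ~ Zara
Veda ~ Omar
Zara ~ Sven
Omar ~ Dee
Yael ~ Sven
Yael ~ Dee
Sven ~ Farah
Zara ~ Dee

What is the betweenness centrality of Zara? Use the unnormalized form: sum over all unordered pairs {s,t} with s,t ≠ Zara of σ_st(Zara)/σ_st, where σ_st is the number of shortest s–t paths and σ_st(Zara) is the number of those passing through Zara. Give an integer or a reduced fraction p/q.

Pairs whose geodesics pass through Zara — Omar–Sven: 1; Omar–Farah: 1; Omar–Kira: 1; Sven–Veda: 2/3; Sven–Dee: 1/2; Veda–Farah: 2/2; Veda–Kira: 2/3; Dee–Farah: 1; Dee–Kira: 1/2.
All other pairs contribute 0.
Summing the contributions gives betweenness(Zara) = 22/3.

22/3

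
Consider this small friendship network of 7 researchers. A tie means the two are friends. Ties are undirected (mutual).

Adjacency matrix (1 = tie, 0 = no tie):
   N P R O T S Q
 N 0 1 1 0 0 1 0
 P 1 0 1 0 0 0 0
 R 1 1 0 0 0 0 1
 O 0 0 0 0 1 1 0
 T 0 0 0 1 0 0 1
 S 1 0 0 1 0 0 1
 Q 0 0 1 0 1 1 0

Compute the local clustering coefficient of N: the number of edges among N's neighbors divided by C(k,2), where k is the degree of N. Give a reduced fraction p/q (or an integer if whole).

1/3

N's neighbors: P, R, and S (k = 3).
Possible neighbor pairs: C(3,2) = 3. Edges among them: P–R → e = 1.
Clustering(N) = 1/3.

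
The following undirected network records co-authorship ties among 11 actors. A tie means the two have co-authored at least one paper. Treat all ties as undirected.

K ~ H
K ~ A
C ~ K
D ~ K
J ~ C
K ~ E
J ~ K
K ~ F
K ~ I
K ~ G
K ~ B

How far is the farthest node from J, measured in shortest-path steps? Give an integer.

2

Distances from J: A:2, B:2, C:1, D:2, E:2, F:2, G:2, H:2, I:2, K:1.
The largest is 2 (to E, H, D, B, F, G, I, and A), so the eccentricity of J is 2.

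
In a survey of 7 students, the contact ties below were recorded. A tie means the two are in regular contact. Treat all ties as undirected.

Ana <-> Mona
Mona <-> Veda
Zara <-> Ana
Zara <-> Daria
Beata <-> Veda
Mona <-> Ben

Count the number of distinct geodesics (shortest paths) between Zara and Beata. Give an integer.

1

The shortest distance is 4, and the only length-4 path is Zara–Ana–Mona–Veda–Beata. So there is exactly 1 shortest path.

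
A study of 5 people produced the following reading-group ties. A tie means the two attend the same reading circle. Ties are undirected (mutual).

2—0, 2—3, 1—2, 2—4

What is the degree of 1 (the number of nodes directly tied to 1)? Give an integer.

1

1 is directly tied to 2. That is 1 neighbor, so the degree of 1 is 1.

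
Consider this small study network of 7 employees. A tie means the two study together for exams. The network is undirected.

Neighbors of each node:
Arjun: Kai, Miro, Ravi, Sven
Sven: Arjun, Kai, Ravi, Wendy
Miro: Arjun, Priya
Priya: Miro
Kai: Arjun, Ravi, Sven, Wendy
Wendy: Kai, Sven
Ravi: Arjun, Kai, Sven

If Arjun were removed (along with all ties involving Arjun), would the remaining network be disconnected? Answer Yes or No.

Yes

Removing Arjun leaves {Kai, Ravi, Sven, and Wendy} with no path to {Miro and Priya}, so the network splits into 2 components. Arjun is a cut vertex.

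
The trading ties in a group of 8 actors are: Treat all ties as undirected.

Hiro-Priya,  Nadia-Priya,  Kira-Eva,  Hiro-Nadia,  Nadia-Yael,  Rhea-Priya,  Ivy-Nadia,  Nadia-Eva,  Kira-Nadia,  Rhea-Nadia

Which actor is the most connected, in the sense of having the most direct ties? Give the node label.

Nadia

Degrees — Eva:2, Hiro:2, Ivy:1, Kira:2, Nadia:7, Priya:3, Rhea:2, Yael:1.
The maximum is 7, attained only by Nadia.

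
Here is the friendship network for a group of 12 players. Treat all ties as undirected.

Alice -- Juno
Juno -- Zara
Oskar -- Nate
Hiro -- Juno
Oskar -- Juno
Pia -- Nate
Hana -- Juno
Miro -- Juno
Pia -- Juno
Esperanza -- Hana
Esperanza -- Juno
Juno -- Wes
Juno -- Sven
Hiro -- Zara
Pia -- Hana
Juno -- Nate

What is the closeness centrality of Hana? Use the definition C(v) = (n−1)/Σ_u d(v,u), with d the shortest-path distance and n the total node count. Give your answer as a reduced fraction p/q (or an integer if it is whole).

Distances from Hana: Alice:2, Esperanza:1, Hiro:2, Juno:1, Miro:2, Nate:2, Oskar:2, Pia:1, Sven:2, Wes:2, Zara:2. Sum = 19.
n = 12, so closeness = 11/19.

11/19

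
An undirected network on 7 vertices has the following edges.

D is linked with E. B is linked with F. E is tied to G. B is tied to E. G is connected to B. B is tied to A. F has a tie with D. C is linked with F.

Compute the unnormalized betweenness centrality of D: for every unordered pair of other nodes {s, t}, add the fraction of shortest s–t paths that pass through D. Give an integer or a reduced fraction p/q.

Pairs whose geodesics pass through D — C–E: 1/2; F–E: 1/2.
All other pairs contribute 0.
Summing the contributions gives betweenness(D) = 1.

1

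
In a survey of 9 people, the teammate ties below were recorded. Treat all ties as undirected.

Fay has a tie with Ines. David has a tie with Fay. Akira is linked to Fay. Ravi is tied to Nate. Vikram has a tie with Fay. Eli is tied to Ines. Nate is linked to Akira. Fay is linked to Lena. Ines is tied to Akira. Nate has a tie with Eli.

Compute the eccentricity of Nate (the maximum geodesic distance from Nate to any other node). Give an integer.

3

Distances from Nate: Akira:1, David:3, Eli:1, Fay:2, Ines:2, Lena:3, Ravi:1, Vikram:3.
The largest is 3 (to Lena, David, and Vikram), so the eccentricity of Nate is 3.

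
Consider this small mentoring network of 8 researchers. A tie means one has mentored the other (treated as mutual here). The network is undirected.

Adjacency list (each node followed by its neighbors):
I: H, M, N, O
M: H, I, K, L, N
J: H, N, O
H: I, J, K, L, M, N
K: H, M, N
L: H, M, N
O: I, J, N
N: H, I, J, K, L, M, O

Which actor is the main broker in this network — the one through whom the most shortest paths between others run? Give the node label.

Unnormalized betweenness of each node: H:17/6, I:5/6, J:1/3, K:0, L:0, M:1, N:17/3, O:1/3.
N has the largest value, 17/3, making it the main broker — the node through which the most shortest paths run.

N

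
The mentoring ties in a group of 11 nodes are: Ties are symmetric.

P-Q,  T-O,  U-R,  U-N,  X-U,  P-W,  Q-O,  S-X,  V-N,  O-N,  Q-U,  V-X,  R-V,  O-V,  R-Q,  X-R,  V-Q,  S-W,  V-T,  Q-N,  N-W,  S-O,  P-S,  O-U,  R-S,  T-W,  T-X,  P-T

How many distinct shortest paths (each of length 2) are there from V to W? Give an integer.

The shortest distance is 2. The length-2 paths are: V–T–W; V–N–W.
That gives 2 distinct shortest paths.

2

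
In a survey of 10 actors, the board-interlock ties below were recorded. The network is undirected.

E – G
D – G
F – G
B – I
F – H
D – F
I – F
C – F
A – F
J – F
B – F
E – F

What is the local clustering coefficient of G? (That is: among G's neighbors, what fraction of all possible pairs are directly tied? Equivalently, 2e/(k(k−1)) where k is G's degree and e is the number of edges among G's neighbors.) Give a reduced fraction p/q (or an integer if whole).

G's neighbors: D, E, and F (k = 3).
Possible neighbor pairs: C(3,2) = 3. Edges among them: D–F, E–F → e = 2.
Clustering(G) = 2/3.

2/3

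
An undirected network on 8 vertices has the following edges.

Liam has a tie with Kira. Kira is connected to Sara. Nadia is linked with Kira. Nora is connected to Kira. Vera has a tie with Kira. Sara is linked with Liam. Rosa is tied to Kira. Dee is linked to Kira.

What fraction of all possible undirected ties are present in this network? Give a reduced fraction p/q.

There are 8 edges and 8 nodes, so the maximum possible is C(8,2) = 28.
Density = 8/28 = 2/7.

2/7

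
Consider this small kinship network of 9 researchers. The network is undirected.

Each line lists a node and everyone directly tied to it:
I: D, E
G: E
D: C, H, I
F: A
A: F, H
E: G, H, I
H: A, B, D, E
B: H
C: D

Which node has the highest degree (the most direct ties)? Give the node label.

H

Degrees — A:2, B:1, C:1, D:3, E:3, F:1, G:1, H:4, I:2.
The maximum is 4, attained only by H.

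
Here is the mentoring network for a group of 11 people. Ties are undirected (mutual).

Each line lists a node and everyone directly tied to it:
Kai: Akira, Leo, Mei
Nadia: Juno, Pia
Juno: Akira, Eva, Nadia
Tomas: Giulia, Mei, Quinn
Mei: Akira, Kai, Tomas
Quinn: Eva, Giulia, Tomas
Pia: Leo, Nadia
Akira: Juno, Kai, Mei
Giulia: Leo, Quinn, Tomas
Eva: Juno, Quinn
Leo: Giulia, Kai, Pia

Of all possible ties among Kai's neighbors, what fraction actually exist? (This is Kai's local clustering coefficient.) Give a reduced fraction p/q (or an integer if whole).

Kai's neighbors: Akira, Leo, and Mei (k = 3).
Possible neighbor pairs: C(3,2) = 3. Edges among them: Akira–Mei → e = 1.
Clustering(Kai) = 1/3.

1/3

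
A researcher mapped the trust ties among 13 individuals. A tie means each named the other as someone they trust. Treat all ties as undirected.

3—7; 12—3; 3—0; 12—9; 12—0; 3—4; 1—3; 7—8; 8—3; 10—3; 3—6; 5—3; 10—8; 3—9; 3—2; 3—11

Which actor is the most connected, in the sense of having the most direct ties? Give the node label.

Degrees — 0:2, 1:1, 2:1, 3:12, 4:1, 5:1, 6:1, 7:2, 8:3, 9:2, 10:2, 11:1, 12:3.
The maximum is 12, attained only by 3.

3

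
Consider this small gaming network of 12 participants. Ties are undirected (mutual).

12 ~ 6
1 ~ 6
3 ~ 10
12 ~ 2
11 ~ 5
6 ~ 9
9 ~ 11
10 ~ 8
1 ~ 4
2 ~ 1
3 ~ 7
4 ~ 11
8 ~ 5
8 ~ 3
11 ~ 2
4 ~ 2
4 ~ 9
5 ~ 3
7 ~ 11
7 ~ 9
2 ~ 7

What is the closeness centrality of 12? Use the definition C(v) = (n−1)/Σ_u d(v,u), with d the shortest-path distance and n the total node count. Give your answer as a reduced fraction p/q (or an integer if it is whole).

11/26

Distances from 12: 1:2, 2:1, 3:3, 4:2, 5:3, 6:1, 7:2, 8:4, 9:2, 10:4, 11:2. Sum = 26.
n = 12, so closeness = 11/26.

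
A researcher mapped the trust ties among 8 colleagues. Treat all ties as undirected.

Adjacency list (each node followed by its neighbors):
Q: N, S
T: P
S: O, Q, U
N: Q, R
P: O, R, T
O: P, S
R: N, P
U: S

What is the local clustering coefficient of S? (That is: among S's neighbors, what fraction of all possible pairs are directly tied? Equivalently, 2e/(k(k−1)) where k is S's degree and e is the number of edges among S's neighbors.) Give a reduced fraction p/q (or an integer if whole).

S's neighbors: O, Q, and U (k = 3).
Possible neighbor pairs: C(3,2) = 3. Edges among them: none → e = 0.
Clustering(S) = 0/3 = 0.

0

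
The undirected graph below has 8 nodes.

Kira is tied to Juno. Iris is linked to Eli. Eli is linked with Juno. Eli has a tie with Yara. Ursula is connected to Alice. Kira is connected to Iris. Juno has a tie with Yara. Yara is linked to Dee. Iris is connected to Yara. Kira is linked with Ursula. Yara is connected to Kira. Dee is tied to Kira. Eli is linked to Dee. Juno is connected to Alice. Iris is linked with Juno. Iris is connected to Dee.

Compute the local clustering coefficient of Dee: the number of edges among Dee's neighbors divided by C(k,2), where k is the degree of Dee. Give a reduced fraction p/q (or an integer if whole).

Dee's neighbors: Eli, Iris, Kira, and Yara (k = 4).
Possible neighbor pairs: C(4,2) = 6. Edges among them: Eli–Iris, Eli–Yara, Iris–Kira, Iris–Yara, Kira–Yara → e = 5.
Clustering(Dee) = 5/6.

5/6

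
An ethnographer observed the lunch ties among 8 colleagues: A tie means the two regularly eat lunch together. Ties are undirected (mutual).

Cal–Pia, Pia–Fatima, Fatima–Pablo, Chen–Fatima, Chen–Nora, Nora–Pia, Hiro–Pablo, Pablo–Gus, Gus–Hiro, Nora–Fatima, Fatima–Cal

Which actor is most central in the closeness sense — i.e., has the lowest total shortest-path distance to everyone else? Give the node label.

Farness (sum of distances to all others) for each node — Cal:14, Chen:14, Fatima:9, Gus:16, Hiro:16, Nora:13, Pablo:11, Pia:13.
The smallest farness is 9, for Fatima, so Fatima has the highest closeness.

Fatima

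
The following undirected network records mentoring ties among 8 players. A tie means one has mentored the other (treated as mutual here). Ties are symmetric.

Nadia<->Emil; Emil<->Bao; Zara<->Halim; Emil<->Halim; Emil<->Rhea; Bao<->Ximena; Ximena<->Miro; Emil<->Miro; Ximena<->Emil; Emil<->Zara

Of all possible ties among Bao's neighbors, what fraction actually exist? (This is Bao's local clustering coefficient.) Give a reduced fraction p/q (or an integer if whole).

1

Bao's neighbors: Emil and Ximena (k = 2).
Possible neighbor pairs: C(2,2) = 1. Edges among them: Emil–Ximena → e = 1.
Clustering(Bao) = 1/1.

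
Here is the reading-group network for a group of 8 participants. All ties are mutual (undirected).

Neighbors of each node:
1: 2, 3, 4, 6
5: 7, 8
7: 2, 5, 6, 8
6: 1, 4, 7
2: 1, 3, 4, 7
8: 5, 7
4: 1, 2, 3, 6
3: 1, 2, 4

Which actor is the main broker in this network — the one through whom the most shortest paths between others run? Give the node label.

Unnormalized betweenness of each node: 1:5/6, 2:6, 3:0, 4:5/6, 5:0, 6:3, 7:31/3, 8:0.
7 has the largest value, 31/3, making it the main broker — the node through which the most shortest paths run.

7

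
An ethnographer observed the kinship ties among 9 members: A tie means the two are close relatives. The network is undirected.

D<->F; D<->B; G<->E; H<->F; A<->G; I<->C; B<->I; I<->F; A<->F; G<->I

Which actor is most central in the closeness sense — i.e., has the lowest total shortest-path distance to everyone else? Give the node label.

I

Farness (sum of distances to all others) for each node — A:16, B:17, C:19, D:18, E:22, F:13, G:15, H:20, I:12.
The smallest farness is 12, for I, so I has the highest closeness.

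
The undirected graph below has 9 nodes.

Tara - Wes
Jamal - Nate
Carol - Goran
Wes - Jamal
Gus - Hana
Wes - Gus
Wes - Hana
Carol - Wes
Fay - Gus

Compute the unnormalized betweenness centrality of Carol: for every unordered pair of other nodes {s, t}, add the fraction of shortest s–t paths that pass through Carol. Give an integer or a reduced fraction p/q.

Pairs whose geodesics pass through Carol — Goran–Gus: 1; Goran–Jamal: 1; Goran–Tara: 1; Goran–Wes: 1; Goran–Nate: 1; Goran–Fay: 1; Goran–Hana: 1.
All other pairs contribute 0.
Summing the contributions gives betweenness(Carol) = 7.

7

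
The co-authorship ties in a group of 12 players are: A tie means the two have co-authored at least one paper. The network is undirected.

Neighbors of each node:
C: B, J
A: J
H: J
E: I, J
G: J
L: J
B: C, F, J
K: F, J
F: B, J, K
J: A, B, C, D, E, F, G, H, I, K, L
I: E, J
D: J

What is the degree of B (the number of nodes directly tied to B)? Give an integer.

B is directly tied to C, F, and J. That is 3 neighbors, so the degree of B is 3.

3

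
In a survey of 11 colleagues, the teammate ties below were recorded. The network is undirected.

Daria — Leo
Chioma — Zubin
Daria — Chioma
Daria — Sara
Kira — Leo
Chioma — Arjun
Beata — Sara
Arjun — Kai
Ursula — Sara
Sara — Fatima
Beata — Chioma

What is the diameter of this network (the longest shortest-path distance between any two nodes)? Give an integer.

Eccentricity of each node (its greatest distance to any other): Arjun:4, Beata:4, Chioma:3, Daria:3, Fatima:5, Kai:5, Kira:5, Leo:4, Sara:4, Ursula:5, Zubin:4.
The maximum eccentricity is 5, realized for instance by the pair Kai–Kira via Kai – Arjun – Chioma – Daria – Leo – Kira. So the diameter is 5.

5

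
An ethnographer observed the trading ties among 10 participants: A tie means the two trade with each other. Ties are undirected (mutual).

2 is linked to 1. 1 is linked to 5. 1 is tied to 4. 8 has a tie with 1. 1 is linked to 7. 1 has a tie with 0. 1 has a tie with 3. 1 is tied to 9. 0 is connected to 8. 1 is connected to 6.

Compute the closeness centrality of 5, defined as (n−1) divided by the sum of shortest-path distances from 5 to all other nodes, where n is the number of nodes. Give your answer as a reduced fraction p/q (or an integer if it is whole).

9/17

Distances from 5: 0:2, 1:1, 2:2, 3:2, 4:2, 6:2, 7:2, 8:2, 9:2. Sum = 17.
n = 10, so closeness = 9/17.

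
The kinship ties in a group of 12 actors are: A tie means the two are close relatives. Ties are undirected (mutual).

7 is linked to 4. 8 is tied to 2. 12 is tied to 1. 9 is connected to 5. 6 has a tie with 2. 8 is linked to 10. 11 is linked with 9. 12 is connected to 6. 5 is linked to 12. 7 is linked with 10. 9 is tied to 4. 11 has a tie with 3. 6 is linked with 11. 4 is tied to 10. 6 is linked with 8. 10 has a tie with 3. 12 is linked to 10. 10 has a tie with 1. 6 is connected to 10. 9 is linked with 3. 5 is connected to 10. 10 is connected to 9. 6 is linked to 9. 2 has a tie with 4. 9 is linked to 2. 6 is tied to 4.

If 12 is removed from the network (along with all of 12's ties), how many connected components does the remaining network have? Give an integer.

12's neighbors (1, 5, 6, and 10) remain reachable from one another through other ties, so the rest of the network stays in one piece.

1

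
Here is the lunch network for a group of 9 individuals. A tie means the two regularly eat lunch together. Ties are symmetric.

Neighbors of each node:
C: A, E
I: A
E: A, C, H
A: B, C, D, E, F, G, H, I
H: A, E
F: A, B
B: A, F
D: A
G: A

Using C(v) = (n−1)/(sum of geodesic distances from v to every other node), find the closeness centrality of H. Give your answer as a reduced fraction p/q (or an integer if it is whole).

Distances from H: A:1, B:2, C:2, D:2, E:1, F:2, G:2, I:2. Sum = 14.
n = 9, so closeness = 8/14 = 4/7.

4/7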